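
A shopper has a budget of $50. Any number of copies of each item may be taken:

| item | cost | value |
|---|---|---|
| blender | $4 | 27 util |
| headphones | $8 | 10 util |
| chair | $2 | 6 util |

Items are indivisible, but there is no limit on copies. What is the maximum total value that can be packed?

Best value-per-unit is blender at 27/4; filling with it alone gives 12×27 = 324.
Optimal mix: 12×blender + 1×chair → cost 50, value 330.

330 util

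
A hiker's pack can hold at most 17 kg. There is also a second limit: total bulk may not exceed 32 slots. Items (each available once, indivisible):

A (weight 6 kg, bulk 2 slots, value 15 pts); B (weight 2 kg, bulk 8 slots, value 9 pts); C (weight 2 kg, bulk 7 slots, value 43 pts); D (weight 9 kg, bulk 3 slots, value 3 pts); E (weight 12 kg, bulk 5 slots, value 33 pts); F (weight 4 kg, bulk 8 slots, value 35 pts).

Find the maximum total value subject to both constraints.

Feasible sets respecting both limits:
- A+B+C+F: weight 14, bulk 25, value 102
- A+C+F: weight 12, bulk 17, value 93
- B+C+D+F: weight 17, bulk 26, value 90
- B+C+F: weight 8, bulk 23, value 87
Best: 102 pts.

102 pts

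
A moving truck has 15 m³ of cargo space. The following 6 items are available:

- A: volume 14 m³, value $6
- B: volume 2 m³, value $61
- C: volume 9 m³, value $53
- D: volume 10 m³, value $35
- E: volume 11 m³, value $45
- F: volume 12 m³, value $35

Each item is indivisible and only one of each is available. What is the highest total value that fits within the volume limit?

This is a 0/1 knapsack; check combinations near the capacity.
- B+C: volume 2+9=11, value 61+53=114
- B+E: volume 2+11=13, value 61+45=106
- B+D: volume 2+10=12, value 61+35=96
Best: $114.

$114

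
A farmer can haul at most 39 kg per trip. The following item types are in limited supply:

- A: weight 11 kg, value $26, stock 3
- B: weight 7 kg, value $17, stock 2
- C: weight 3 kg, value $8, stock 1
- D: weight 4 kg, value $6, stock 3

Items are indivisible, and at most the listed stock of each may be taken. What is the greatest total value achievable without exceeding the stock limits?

Best selections within weight 39 and stock limits:
- 2×A + 2×B + 1×C: weight 39, value 94
- 2×A + 2×B: weight 36, value 86
- 3×A + 1×C: weight 36, value 86
- 3×A + 1×D: weight 37, value 84
Best: $94.

$94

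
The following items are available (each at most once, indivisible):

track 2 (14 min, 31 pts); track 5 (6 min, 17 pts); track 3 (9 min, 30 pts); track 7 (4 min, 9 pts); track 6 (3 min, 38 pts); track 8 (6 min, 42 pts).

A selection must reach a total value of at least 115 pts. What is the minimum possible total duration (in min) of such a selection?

22

Subsets with value ≥ 115, sorted by total duration:
- track 3+track 7+track 6+track 8: duration 22, value 119
- track 5+track 3+track 6+track 8: duration 24, value 127
- track 2+track 7+track 6+track 8: duration 27, value 120
Minimum duration: 22 min.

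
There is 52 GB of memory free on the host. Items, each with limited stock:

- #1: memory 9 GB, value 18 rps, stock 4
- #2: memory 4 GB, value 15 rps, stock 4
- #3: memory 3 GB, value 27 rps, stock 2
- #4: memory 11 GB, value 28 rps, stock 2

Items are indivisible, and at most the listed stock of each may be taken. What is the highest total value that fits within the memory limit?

Best selections within memory 52 and stock limits:
- 2×#1 + 4×#2 + 2×#3 + 1×#4: memory 51, value 178
- 1×#1 + 3×#2 + 2×#3 + 2×#4: memory 49, value 173
Best: 178 rps.

178 rps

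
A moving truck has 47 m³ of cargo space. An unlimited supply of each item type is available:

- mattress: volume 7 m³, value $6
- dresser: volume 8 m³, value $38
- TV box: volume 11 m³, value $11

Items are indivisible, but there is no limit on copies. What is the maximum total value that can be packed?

Best value-per-unit is dresser at 38/8; filling with it alone gives 5×38 = 190.
Optimal mix: 1×mattress + 5×dresser → volume 47, value 196.

$196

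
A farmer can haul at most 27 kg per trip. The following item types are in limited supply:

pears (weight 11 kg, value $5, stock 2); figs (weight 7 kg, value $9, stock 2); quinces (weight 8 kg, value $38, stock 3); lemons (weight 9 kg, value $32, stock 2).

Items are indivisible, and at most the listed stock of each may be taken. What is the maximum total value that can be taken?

Best selections within weight 27 and stock limits:
- 3×quinces: weight 24, value 114
- 2×quinces + 1×lemons: weight 25, value 108
Best: $114.

$114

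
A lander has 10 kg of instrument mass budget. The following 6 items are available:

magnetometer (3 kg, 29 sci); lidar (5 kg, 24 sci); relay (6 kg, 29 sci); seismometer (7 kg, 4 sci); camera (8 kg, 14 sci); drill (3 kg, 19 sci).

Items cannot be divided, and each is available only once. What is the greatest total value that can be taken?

58 sci

This is a 0/1 knapsack; check combinations near the capacity.
- magnetometer+relay: mass 3+6=9, value 29+29=58
- magnetometer+lidar: mass 3+5=8, value 29+24=53
- magnetometer+drill: mass 3+3=6, value 29+19=48
Best: 58 sci.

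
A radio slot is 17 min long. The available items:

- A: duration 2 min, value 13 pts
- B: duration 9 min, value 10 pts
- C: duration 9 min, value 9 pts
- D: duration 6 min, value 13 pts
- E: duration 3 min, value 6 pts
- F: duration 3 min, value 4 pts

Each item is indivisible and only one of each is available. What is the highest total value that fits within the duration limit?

36 pts

Check high-value combinations within 17 min:
- A+D+E+F: duration 2+6+3+3=14, value 13+13+6+4=36
- A+B+D: duration 2+9+6=17, value 13+10+13=36
- A+C+D: duration 2+9+6=17, value 13+9+13=35
- A+B+E+F: duration 2+9+3+3=17, value 13+10+6+4=33
- A+D+E: duration 2+6+3=11, value 13+13+6=32
Best: 36 pts.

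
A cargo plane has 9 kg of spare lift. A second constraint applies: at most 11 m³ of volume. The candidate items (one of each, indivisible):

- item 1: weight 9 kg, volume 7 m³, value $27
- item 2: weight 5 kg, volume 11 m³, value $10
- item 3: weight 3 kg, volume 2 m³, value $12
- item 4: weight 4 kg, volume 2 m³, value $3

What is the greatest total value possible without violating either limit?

$27

Feasible sets respecting both limits:
- item 1: weight 9, volume 7, value 27
- item 3+item 4: weight 7, volume 4, value 15
- item 3: weight 3, volume 2, value 12
- item 2: weight 5, volume 11, value 10
Best: $27.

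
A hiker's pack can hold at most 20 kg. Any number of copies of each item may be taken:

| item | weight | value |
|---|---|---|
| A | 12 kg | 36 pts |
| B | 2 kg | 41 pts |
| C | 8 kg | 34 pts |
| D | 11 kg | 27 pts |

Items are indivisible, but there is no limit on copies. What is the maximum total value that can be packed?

Best value-per-unit is B at 41/2, and filling with it alone uses weight 10×2=20. No mix of the others beats 10×41 = 410.

410 pts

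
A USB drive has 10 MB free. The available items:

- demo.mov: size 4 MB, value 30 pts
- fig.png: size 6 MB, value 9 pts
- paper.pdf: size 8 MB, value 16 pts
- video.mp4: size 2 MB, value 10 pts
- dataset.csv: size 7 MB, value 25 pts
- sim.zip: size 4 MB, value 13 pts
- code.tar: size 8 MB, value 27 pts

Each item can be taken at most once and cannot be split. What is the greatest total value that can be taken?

Check high-value combinations within 10 MB:
- demo.mov+video.mp4+sim.zip: size 4+2+4=10, value 30+10+13=53
- demo.mov+sim.zip: size 4+4=8, value 30+13=43
- demo.mov+video.mp4: size 4+2=6, value 30+10=40
Best: 53 pts.

53 pts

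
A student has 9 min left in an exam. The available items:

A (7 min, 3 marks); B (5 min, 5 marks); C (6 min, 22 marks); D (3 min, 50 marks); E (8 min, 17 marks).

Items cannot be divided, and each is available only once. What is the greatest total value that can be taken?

72 marks

Check high-value combinations within 9 min:
- C+D: time 6+3=9, value 22+50=72
- B+D: time 5+3=8, value 5+50=55
- D: time 3, value 50
Best: 72 marks.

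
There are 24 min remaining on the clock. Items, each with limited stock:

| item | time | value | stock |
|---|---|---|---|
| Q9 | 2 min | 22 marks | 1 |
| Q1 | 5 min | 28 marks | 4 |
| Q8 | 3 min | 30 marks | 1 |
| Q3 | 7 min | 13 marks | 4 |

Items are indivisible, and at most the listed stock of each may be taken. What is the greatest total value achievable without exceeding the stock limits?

142 marks

Top feasible selections:
- 4×Q1 + 1×Q8: time 23, value 142
- 1×Q9 + 3×Q1 + 1×Q8: time 20, value 136
Best: 142 marks.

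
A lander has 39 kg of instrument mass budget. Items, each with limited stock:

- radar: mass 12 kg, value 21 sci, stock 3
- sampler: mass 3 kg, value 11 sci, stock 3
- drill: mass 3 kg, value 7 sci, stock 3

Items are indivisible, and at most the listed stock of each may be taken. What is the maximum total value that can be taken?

89 sci

Best selections within mass 39 and stock limits:
- 2×radar + 3×sampler + 2×drill: mass 39, value 89
- 2×radar + 2×sampler + 3×drill: mass 39, value 85
- 2×radar + 3×sampler + 1×drill: mass 36, value 82
- 2×radar + 2×sampler + 2×drill: mass 36, value 78
Best: 89 sci.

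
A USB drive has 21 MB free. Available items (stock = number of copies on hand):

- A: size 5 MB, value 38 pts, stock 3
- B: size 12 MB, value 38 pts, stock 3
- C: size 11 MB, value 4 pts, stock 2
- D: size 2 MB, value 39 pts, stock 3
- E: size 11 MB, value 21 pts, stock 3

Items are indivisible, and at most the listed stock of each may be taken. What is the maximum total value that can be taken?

231 pts

Top feasible selections:
- 3×A + 3×D: size 21, value 231
- 2×A + 3×D: size 16, value 193
Best: 231 pts.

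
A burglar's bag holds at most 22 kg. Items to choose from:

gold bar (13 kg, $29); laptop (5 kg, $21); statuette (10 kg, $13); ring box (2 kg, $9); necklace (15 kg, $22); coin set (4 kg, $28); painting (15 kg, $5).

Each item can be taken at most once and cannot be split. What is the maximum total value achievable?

Check high-value combinations within 22 kg:
- gold bar+laptop+coin set: weight 13+5+4=22, value 29+21+28=78
- laptop+statuette+ring box+coin set: weight 5+10+2+4=21, value 21+13+9+28=71
- gold bar+ring box+coin set: weight 13+2+4=19, value 29+9+28=66
- laptop+statuette+coin set: weight 5+10+4=19, value 21+13+28=62
- gold bar+laptop+ring box: weight 13+5+2=20, value 29+21+9=59
Best: $78.

$78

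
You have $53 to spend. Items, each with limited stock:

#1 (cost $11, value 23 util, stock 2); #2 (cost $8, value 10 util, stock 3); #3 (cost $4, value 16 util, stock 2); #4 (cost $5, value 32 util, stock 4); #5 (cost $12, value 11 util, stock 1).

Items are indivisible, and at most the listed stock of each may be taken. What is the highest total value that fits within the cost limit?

206 util

Best selections within cost 53 and stock limits:
- 2×#1 + 2×#3 + 4×#4: cost 50, value 206
- 1×#1 + 2×#3 + 4×#4 + 1×#5: cost 51, value 194
- 1×#1 + 1×#2 + 2×#3 + 4×#4: cost 47, value 193
Best: 206 util.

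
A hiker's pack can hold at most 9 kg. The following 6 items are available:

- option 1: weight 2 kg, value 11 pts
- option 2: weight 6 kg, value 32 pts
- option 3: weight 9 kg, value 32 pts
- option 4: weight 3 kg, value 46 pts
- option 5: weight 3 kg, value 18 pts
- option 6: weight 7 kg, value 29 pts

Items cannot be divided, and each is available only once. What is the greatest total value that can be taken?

Check high-value combinations within 9 kg:
- option 2+option 4: weight 6+3=9, value 32+46=78
- option 1+option 4+option 5: weight 2+3+3=8, value 11+46+18=75
- option 4+option 5: weight 3+3=6, value 46+18=64
- option 1+option 4: weight 2+3=5, value 11+46=57
- option 2+option 5: weight 6+3=9, value 32+18=50
Best: 78 pts.

78 pts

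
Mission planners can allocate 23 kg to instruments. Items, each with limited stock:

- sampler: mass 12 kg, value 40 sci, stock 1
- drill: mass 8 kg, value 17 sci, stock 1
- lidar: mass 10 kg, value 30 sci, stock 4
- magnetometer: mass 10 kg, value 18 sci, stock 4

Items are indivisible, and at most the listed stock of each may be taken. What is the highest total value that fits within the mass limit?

70 sci

Best selections within mass 23 and stock limits:
- 1×sampler + 1×lidar: mass 22, value 70
- 2×lidar: mass 20, value 60
Best: 70 sci.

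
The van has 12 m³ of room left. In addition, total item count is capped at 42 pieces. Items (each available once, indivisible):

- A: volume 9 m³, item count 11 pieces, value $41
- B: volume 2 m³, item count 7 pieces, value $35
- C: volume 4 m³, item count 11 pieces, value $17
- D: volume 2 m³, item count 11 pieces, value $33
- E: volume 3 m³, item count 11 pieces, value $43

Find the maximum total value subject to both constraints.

$128

Feasible sets respecting both limits:
- B+C+D+E: volume 11, item count 40, value 128
- B+D+E: volume 7, item count 29, value 111
- B+C+E: volume 9, item count 29, value 95
Best: $128.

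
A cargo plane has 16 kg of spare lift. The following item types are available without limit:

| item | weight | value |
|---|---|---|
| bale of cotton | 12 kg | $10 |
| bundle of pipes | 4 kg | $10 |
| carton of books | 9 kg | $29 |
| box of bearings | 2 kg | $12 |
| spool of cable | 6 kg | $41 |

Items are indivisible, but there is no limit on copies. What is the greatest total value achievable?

Best value-per-unit is spool of cable at 41/6; filling with it alone gives 2×41 = 82.
Optimal mix: 2×box of bearings + 2×spool of cable → weight 16, value 106.

$106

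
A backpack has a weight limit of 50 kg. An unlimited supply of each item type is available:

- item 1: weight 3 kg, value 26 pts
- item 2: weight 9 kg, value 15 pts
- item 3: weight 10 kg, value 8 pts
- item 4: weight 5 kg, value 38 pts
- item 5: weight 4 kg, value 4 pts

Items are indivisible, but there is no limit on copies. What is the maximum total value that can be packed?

428 pts

Best value-per-unit is item 1 at 26/3; filling with it alone gives 16×26 = 416.
Optimal mix: 15×item 1 + 1×item 4 → weight 50, value 428.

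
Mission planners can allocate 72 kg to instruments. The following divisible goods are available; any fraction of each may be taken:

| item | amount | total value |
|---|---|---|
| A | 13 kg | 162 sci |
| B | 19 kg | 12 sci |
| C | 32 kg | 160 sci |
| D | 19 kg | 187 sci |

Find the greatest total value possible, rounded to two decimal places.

514.05

Take in order of value per unit:
- A (162/13 per unit): all 13 → value 162, running total 162.00
- D (187/19 per unit): all 19 → value 187, running total 349.00
- C (160/32 per unit): all 32 → value 160, running total 509.00
- B (12/19 per unit): 8 of 19 → value 8×12/19 = 5.0526, running total 514.05
Total 514.05.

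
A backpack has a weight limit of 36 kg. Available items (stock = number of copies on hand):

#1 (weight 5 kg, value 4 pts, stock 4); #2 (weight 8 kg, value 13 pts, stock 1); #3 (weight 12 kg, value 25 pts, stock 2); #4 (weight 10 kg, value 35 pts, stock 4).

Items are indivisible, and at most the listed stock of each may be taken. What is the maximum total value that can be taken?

Top feasible selections:
- 1×#1 + 3×#4: weight 35, value 109
- 3×#4: weight 30, value 105
- 1×#3 + 2×#4: weight 32, value 95
Best: 109 pts.

109 pts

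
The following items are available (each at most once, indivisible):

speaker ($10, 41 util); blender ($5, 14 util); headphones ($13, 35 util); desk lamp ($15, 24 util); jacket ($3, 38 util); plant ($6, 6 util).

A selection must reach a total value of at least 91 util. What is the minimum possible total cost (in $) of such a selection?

Subsets with value ≥ 91, sorted by total cost:
- speaker+blender+jacket: cost 18, value 93
- speaker+blender+jacket+plant: cost 24, value 99
- speaker+headphones+jacket: cost 26, value 114
- blender+headphones+jacket+plant: cost 27, value 93
Minimum cost: 18 $.

18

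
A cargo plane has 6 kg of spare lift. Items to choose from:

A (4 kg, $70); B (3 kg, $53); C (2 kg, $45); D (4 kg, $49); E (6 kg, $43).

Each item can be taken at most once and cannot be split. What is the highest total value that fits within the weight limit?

$115

Check high-value combinations within 6 kg:
- A+C: weight 4+2=6, value 70+45=115
- B+C: weight 3+2=5, value 53+45=98
- C+D: weight 2+4=6, value 45+49=94
- A: weight 4, value 70
Best: $115.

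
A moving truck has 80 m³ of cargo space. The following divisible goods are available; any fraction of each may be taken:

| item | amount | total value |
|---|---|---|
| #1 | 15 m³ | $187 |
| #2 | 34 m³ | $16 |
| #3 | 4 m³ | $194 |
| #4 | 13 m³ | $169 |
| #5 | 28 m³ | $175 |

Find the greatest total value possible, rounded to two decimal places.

734.41

Take in order of value per unit:
- #3 (194/4 per unit): all 4 → value 194, running total 194.00
- #4 (169/13 per unit): all 13 → value 169, running total 363.00
- #1 (187/15 per unit): all 15 → value 187, running total 550.00
- #5 (175/28 per unit): all 28 → value 175, running total 725.00
- #2 (16/34 per unit): 20 of 34 → value 20×16/34 = 9.4118, running total 734.41
Total 734.41.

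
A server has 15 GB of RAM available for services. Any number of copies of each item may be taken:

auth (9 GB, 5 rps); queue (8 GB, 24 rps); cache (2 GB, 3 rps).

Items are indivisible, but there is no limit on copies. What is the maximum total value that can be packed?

33 rps

Best value-per-unit is queue at 24/8; filling with it alone gives 1×24 = 24.
Optimal mix: 1×queue + 3×cache → memory 14, value 33.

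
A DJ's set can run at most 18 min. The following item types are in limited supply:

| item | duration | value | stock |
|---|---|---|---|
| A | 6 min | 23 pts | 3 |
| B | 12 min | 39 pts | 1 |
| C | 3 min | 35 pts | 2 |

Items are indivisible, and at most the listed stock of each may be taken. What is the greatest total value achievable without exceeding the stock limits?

Top feasible selections:
- 2×A + 2×C: duration 18, value 116
- 1×B + 2×C: duration 18, value 109
Best: 116 pts.

116 pts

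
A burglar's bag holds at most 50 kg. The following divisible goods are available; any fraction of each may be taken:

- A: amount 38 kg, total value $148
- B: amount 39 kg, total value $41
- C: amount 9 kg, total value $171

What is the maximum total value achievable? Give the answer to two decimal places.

Take in order of value per unit:
- C (171/9 per unit): all 9 → value 171, running total 171.00
- A (148/38 per unit): all 38 → value 148, running total 319.00
- B (41/39 per unit): 3 of 39 → value 3×41/39 = 3.1538, running total 322.15
Total 322.15.

322.15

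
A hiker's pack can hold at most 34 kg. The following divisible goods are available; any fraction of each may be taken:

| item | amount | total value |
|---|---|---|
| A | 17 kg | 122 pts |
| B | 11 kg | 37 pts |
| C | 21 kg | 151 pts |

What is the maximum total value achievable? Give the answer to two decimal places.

244.29

Take in order of value per unit:
- C (151/21 per unit): all 21 → value 151, running total 151.00
- A (122/17 per unit): 13 of 17 → value 13×122/17 = 93.2941, running total 244.29
Total 244.29.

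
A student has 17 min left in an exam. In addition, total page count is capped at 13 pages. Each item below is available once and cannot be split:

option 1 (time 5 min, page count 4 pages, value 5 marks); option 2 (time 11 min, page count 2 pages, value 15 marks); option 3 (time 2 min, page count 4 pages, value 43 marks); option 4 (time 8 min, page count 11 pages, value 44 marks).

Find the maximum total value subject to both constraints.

58 marks

Feasible sets respecting both limits:
- option 2+option 3: time 13, page count 6, value 58
- option 1+option 3: time 7, page count 8, value 48
- option 4: time 8, page count 11, value 44
- option 3: time 2, page count 4, value 43
Best: 58 marks.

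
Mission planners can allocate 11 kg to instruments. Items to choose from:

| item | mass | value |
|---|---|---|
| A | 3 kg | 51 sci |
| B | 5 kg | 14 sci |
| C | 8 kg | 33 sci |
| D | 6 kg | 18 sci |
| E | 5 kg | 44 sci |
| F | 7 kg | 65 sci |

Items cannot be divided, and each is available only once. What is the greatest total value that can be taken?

Check high-value combinations within 11 kg:
- A+F: mass 3+7=10, value 51+65=116
- A+E: mass 3+5=8, value 51+44=95
- A+C: mass 3+8=11, value 51+33=84
Best: 116 sci.

116 sci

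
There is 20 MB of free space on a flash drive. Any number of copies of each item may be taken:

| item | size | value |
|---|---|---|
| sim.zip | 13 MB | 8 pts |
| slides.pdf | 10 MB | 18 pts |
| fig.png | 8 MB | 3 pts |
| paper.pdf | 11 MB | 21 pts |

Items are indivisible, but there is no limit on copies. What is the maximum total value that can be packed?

Best value-per-unit is paper.pdf at 21/11; filling with it alone gives 1×21 = 21.
Optimal mix: 2×slides.pdf → size 20, value 36.

36 pts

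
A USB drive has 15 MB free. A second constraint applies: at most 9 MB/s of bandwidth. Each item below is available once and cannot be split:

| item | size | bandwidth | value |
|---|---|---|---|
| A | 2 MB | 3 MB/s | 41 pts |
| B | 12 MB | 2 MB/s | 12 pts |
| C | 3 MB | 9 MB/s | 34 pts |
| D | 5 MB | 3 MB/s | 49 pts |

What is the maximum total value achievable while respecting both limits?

90 pts

Feasible sets respecting both limits:
- A+D: size 7, bandwidth 6, value 90
- A+B: size 14, bandwidth 5, value 53
- D: size 5, bandwidth 3, value 49
- A: size 2, bandwidth 3, value 41
Best: 90 pts.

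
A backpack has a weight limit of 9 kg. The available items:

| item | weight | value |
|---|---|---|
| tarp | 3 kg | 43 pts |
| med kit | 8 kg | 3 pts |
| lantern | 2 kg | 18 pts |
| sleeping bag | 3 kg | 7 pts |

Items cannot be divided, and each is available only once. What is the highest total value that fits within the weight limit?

Check high-value combinations within 9 kg:
- tarp+lantern+sleeping bag: weight 3+2+3=8, value 43+18+7=68
- tarp+lantern: weight 3+2=5, value 43+18=61
- tarp+sleeping bag: weight 3+3=6, value 43+7=50
- tarp: weight 3, value 43
Best: 68 pts.

68 pts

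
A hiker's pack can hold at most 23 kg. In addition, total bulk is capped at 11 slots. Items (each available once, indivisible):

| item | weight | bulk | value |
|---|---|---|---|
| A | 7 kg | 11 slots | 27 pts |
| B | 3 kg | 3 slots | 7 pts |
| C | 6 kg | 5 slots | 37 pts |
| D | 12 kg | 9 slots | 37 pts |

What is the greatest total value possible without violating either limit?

44 pts

Feasible sets respecting both limits:
- B+C: weight 9, bulk 8, value 44
- C: weight 6, bulk 5, value 37
- D: weight 12, bulk 9, value 37
- A: weight 7, bulk 11, value 27
Best: 44 pts.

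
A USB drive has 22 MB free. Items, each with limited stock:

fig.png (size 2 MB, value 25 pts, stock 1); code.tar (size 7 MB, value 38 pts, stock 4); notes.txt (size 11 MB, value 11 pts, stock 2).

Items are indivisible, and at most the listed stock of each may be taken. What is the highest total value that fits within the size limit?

114 pts

Top feasible selections:
- 3×code.tar: size 21, value 114
- 1×fig.png + 2×code.tar: size 16, value 101
- 2×code.tar: size 14, value 76
Best: 114 pts.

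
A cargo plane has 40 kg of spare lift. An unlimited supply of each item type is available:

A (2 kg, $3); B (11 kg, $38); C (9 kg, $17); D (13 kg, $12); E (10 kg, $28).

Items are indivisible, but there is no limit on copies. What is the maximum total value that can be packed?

$123

Best value-per-unit is B at 38/11; filling with it alone gives 3×38 = 114.
Optimal mix: 3×A + 3×B → weight 39, value 123.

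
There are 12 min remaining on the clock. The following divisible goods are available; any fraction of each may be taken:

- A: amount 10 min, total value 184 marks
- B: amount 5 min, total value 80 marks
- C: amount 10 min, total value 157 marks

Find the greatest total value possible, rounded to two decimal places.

216.00

Take in order of value per unit:
- A (184/10 per unit): all 10 → value 184, running total 184.00
- B (80/5 per unit): 2 of 5 → value 2×80/5 = 32.0000, running total 216.00
Total 216.00.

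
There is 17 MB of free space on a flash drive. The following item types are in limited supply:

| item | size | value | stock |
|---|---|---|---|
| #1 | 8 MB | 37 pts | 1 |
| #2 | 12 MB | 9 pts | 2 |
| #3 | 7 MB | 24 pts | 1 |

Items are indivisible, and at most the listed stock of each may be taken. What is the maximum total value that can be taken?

Top feasible selections:
- 1×#1 + 1×#3: size 15, value 61
- 1×#1: size 8, value 37
- 1×#3: size 7, value 24
Best: 61 pts.

61 pts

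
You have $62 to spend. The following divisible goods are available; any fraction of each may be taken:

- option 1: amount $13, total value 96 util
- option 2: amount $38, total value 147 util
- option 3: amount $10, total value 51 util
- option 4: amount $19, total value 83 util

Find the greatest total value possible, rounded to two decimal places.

307.37

Take in order of value per unit:
- option 1 (96/13 per unit): all 13 → value 96, running total 96.00
- option 3 (51/10 per unit): all 10 → value 51, running total 147.00
- option 4 (83/19 per unit): all 19 → value 83, running total 230.00
- option 2 (147/38 per unit): 20 of 38 → value 20×147/38 = 77.3684, running total 307.37
Total 307.37.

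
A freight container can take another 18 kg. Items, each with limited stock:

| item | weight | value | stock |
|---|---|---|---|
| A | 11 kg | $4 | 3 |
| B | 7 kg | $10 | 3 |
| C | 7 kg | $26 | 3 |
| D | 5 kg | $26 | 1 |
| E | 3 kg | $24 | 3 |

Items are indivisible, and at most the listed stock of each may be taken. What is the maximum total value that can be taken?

Best selections within weight 18 and stock limits:
- 1×C + 1×D + 2×E: weight 18, value 100
- 1×D + 3×E: weight 14, value 98
- 1×C + 3×E: weight 16, value 98
Best: $100.

$100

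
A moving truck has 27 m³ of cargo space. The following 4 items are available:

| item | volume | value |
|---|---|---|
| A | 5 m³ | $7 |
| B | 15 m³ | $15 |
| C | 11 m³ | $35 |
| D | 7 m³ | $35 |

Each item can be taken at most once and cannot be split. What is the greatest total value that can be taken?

Check high-value combinations within 27 m³:
- A+C+D: volume 5+11+7=23, value 7+35+35=77
- C+D: volume 11+7=18, value 35+35=70
- A+B+D: volume 5+15+7=27, value 7+15+35=57
- B+D: volume 15+7=22, value 15+35=50
- B+C: volume 15+11=26, value 15+35=50
Best: $77.

$77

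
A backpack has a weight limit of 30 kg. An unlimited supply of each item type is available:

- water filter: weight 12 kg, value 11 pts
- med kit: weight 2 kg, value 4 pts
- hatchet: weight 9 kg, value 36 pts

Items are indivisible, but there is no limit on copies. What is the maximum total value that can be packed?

112 pts

Best value-per-unit is hatchet at 36/9; filling with it alone gives 3×36 = 108.
Optimal mix: 1×med kit + 3×hatchet → weight 29, value 112.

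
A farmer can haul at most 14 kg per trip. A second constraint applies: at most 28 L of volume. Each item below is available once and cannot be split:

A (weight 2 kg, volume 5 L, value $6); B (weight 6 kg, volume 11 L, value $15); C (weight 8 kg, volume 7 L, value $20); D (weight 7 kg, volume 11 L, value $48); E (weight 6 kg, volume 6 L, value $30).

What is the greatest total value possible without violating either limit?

$78

Feasible sets respecting both limits:
- D+E: weight 13, volume 17, value 78
- B+D: weight 13, volume 22, value 63
- A+D: weight 9, volume 16, value 54
- A+B+E: weight 14, volume 22, value 51
Best: $78.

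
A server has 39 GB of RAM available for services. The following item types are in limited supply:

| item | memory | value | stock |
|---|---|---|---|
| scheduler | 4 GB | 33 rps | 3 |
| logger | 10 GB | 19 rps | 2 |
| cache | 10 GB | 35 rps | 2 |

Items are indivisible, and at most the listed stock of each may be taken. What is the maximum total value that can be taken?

Best selections within memory 39 and stock limits:
- 3×scheduler + 2×cache: memory 32, value 169
- 2×scheduler + 1×logger + 2×cache: memory 38, value 155
- 3×scheduler + 1×logger + 1×cache: memory 32, value 153
- 2×scheduler + 2×logger + 1×cache: memory 38, value 139
Best: 169 rps.

169 rps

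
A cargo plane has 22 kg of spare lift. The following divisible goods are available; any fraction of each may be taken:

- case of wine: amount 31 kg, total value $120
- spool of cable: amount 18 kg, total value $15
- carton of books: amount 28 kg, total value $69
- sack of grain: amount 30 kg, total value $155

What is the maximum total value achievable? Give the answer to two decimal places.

113.67

Take in order of value per unit:
- sack of grain (155/30 per unit): 22 of 30 → value 22×155/30 = 113.6667, running total 113.67
Total 113.67.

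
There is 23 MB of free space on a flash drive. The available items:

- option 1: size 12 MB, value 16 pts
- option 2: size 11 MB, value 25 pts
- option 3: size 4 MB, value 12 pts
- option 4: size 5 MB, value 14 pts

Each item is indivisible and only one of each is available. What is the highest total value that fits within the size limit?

51 pts

Check high-value combinations within 23 MB:
- option 2+option 3+option 4: size 11+4+5=20, value 25+12+14=51
- option 1+option 3+option 4: size 12+4+5=21, value 16+12+14=42
- option 1+option 2: size 12+11=23, value 16+25=41
Best: 51 pts.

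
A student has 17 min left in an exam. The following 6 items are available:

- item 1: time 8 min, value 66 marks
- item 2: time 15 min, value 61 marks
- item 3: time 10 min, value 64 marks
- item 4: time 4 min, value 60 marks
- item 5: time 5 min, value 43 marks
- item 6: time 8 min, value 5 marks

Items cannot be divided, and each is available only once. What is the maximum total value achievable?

169 marks

Check high-value combinations within 17 min:
- item 1+item 4+item 5: time 8+4+5=17, value 66+60+43=169
- item 1+item 4: time 8+4=12, value 66+60=126
- item 3+item 4: time 10+4=14, value 64+60=124
- item 1+item 5: time 8+5=13, value 66+43=109
- item 4+item 5+item 6: time 4+5+8=17, value 60+43+5=108
Best: 169 marks.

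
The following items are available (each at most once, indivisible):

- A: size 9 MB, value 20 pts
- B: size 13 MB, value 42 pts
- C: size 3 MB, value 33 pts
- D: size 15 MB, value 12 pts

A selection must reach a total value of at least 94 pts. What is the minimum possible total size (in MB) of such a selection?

Subsets with value ≥ 94, sorted by total size:
- A+B+C: size 25, value 95
- A+B+C+D: size 40, value 107
Minimum size: 25 MB.

25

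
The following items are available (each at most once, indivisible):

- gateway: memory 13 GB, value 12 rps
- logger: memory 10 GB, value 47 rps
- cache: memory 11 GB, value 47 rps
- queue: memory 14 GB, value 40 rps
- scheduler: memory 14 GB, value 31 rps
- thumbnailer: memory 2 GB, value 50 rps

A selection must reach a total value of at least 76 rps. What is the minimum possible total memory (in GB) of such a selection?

12

Subsets with value ≥ 76, sorted by total memory:
- logger+thumbnailer: memory 12, value 97
- cache+thumbnailer: memory 13, value 97
Minimum memory: 12 GB.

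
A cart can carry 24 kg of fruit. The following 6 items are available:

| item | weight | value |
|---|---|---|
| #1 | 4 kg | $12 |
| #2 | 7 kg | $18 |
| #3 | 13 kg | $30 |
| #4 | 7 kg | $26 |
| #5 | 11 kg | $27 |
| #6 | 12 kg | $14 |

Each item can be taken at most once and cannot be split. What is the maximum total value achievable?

Check high-value combinations within 24 kg:
- #1+#3+#4: weight 4+13+7=24, value 12+30+26=68
- #1+#4+#5: weight 4+7+11=22, value 12+26+27=65
- #1+#2+#3: weight 4+7+13=24, value 12+18+30=60
- #1+#2+#5: weight 4+7+11=22, value 12+18+27=57
- #3+#5: weight 13+11=24, value 30+27=57
Best: $68.

$68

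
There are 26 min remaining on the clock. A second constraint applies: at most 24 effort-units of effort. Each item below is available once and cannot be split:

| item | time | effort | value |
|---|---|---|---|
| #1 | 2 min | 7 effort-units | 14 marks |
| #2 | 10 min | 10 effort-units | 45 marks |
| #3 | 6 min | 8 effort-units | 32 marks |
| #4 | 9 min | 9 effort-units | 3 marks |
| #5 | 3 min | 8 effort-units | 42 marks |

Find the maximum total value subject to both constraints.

Feasible sets respecting both limits:
- #1+#3+#5: time 11, effort 23, value 88
- #2+#5: time 13, effort 18, value 87
- #2+#3: time 16, effort 18, value 77
- #3+#5: time 9, effort 16, value 74
Best: 88 marks.

88 marks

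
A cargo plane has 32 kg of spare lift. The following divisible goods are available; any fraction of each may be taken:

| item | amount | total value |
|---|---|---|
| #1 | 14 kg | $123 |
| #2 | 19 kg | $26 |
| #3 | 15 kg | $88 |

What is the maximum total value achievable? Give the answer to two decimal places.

215.11

Take in order of value per unit:
- #1 (123/14 per unit): all 14 → value 123, running total 123.00
- #3 (88/15 per unit): all 15 → value 88, running total 211.00
- #2 (26/19 per unit): 3 of 19 → value 3×26/19 = 4.1053, running total 215.11
Total 215.11.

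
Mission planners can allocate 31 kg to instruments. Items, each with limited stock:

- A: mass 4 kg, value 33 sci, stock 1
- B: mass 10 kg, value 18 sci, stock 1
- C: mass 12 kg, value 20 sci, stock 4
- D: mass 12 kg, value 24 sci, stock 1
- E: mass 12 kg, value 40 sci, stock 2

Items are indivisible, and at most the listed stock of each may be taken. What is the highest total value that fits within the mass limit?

Best selections within mass 31 and stock limits:
- 1×A + 2×E: mass 28, value 113
- 1×A + 1×D + 1×E: mass 28, value 97
- 1×A + 1×C + 1×E: mass 28, value 93
- 1×A + 1×B + 1×E: mass 26, value 91
Best: 113 sci.

113 sci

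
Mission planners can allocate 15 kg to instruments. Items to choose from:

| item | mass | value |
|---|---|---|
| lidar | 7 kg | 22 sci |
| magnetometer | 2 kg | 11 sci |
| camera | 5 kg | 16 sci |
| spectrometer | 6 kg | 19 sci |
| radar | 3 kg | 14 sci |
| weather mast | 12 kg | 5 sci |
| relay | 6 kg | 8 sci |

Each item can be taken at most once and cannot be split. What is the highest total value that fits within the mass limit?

52 sci

Check high-value combinations within 15 kg:
- lidar+magnetometer+spectrometer: mass 7+2+6=15, value 22+11+19=52
- lidar+camera+radar: mass 7+5+3=15, value 22+16+14=52
- lidar+magnetometer+camera: mass 7+2+5=14, value 22+11+16=49
- camera+spectrometer+radar: mass 5+6+3=14, value 16+19+14=49
Best: 52 sci.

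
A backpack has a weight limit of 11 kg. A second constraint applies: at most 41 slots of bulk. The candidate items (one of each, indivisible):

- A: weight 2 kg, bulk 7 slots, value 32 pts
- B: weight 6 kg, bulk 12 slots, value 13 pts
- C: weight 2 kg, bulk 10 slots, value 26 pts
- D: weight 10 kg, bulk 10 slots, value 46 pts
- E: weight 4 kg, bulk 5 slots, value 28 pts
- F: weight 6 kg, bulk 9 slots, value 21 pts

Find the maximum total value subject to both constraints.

86 pts

Feasible sets respecting both limits:
- A+C+E: weight 8, bulk 22, value 86
- A+C+F: weight 10, bulk 26, value 79
- A+B+C: weight 10, bulk 29, value 71
- A+E: weight 6, bulk 12, value 60
Best: 86 pts.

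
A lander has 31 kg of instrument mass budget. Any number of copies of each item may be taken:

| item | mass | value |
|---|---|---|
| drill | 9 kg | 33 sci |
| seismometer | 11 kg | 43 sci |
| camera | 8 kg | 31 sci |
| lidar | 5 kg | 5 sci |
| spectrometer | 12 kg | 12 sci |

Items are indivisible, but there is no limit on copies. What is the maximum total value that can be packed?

Best value-per-unit is seismometer at 43/11; filling with it alone gives 2×43 = 86.
Optimal mix: 1×drill + 2×seismometer → mass 31, value 119.

119 sci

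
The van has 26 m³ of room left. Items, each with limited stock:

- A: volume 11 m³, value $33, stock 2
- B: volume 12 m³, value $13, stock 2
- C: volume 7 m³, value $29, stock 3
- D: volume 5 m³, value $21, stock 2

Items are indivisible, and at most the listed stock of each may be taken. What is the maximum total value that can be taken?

$108

Best selections within volume 26 and stock limits:
- 3×C + 1×D: volume 26, value 108
- 2×C + 2×D: volume 24, value 100
- 1×A + 2×C: volume 25, value 91
- 3×C: volume 21, value 87
Best: $108.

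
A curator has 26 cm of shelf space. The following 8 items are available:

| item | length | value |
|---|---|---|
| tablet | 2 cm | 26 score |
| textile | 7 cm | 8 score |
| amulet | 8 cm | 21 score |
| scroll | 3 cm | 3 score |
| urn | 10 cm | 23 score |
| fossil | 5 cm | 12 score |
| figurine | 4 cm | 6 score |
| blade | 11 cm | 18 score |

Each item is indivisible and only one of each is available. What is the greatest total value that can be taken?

Check high-value combinations within 26 cm:
- tablet+amulet+urn+fossil: length 2+8+10+5=25, value 26+21+23+12=82
- tablet+amulet+fossil+blade: length 2+8+5+11=26, value 26+21+12+18=77
- tablet+amulet+urn+figurine: length 2+8+10+4=24, value 26+21+23+6=76
- tablet+amulet+scroll+urn: length 2+8+3+10=23, value 26+21+3+23=73
Best: 82 score.

82 score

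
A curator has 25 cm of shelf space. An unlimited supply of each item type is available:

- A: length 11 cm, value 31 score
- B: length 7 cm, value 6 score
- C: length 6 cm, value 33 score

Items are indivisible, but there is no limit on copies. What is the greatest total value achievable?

132 score

Best value-per-unit is C at 33/6, and filling with it alone uses length 4×6=24. No mix of the others beats 4×33 = 132.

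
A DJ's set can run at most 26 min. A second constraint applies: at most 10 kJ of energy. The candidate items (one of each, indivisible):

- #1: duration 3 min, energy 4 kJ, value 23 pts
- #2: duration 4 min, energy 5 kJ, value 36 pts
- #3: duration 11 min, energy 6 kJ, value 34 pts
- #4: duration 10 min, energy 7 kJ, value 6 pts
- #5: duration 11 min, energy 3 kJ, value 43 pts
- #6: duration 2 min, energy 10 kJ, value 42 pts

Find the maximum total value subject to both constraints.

79 pts

Feasible sets respecting both limits:
- #2+#5: duration 15, energy 8, value 79
- #3+#5: duration 22, energy 9, value 77
- #1+#5: duration 14, energy 7, value 66
- #1+#2: duration 7, energy 9, value 59
Best: 79 pts.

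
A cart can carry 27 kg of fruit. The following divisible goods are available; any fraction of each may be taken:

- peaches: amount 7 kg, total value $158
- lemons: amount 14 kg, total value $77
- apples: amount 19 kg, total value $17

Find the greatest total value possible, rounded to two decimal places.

Take in order of value per unit:
- peaches (158/7 per unit): all 7 → value 158, running total 158.00
- lemons (77/14 per unit): all 14 → value 77, running total 235.00
- apples (17/19 per unit): 6 of 19 → value 6×17/19 = 5.3684, running total 240.37
Total 240.37.

240.37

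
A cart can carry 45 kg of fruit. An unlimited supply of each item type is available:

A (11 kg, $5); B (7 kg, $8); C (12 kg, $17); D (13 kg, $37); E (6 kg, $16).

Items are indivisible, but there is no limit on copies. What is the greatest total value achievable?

$127

Best value-per-unit is D at 37/13; filling with it alone gives 3×37 = 111.
Optimal mix: 3×D + 1×E → weight 45, value 127.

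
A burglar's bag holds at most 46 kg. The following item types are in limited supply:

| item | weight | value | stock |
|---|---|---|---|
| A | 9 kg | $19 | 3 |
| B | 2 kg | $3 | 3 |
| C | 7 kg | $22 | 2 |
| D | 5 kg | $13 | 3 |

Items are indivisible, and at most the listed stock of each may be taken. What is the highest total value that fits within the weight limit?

Best selections within weight 46 and stock limits:
- 2×A + 2×B + 2×C + 2×D: weight 46, value 114
- 3×A + 2×C + 1×D: weight 46, value 114
- 1×A + 3×B + 2×C + 3×D: weight 44, value 111
- 2×A + 1×B + 2×C + 2×D: weight 44, value 111
Best: $114.

$114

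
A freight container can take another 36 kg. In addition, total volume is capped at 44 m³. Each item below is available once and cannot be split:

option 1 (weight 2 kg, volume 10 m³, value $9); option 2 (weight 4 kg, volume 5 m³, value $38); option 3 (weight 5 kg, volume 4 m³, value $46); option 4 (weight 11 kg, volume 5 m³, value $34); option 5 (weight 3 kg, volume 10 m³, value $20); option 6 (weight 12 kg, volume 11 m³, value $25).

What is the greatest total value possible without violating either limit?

$163

Feasible sets respecting both limits:
- option 2+option 3+option 4+option 5+option 6: weight 35, volume 35, value 163
- option 1+option 2+option 3+option 4+option 6: weight 34, volume 35, value 152
- option 1+option 2+option 3+option 4+option 5: weight 25, volume 34, value 147
- option 2+option 3+option 4+option 6: weight 32, volume 25, value 143
Best: $163.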